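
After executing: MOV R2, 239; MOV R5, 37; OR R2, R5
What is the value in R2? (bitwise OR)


Register state trace:
  MOV R2, 239  → R2 = 239 (0b11101111)
  MOV R5, 37  → R5 = 37 (0b00100101)
  OR R2, R5   → R2 = 239 OR 37 = 239 (0b11101111)
Final: R2 = 239

239


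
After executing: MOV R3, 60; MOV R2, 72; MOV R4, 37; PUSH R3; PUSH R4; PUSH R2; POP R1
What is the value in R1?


Stack trace (top is rightmost):
  MOV R3, 60  → R3 = 60
  MOV R2, 72  → R2 = 72
  MOV R4, 37  → R4 = 37
  PUSH R3  → stack: [60]
  PUSH R4  → stack: [60, 37]
  PUSH R2  → stack: [60, 37, 72]
  POP R1  → R1 = 72, stack: [60, 37]
Final: R1 = 72

72


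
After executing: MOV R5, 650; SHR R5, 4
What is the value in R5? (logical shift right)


Register state trace:
  MOV R5, 650  → R5 = 650
  SHR R5, 4  → R5 = 650 >> 4 = 650 // 2^4 = 40
Final: R5 = 40

40


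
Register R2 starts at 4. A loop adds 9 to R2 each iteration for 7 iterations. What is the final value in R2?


Starting value: R2 = 4
  Iter 1: R2 = 4 + 9 = 13
  Iter 2: R2 = 13 + 9 = 22
  Iter 3: R2 = 22 + 9 = 31
  Iter 4: R2 = 31 + 9 = 40
  Iter 5: R2 = 40 + 9 = 49
  Iter 6: R2 = 49 + 9 = 58
  Iter 7: R2 = 58 + 9 = 67
Final: R2 = 67

67


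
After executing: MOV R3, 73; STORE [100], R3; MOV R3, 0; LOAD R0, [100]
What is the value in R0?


Register and memory trace:
  MOV R3, 73  → R3 = 73
  STORE [100], R3  → mem[100] = 73
  MOV R3, 0  → R3 = 0
  LOAD R0, [100]  → R0 = mem[100] = 73
Final: R0 = 73

73


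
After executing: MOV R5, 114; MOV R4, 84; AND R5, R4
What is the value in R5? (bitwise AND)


Register state trace:
  MOV R5, 114  → R5 = 114 (0b01110010)
  MOV R4, 84  → R4 = 84 (0b01010100)
  AND R5, R4  → R5 = 114 AND 84 = 80 (0b01010000)
Final: R5 = 80

80


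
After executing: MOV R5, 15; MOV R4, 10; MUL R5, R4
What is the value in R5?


Register state trace:
  MOV R5, 15  → R5 = 15
  MOV R4, 10  → R4 = 10
  MUL R5, R4  → R5 = 15 * 10 = 150
Final: R5 = 150

150


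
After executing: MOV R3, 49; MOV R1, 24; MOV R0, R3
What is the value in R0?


Register state trace:
  MOV R3, 49  → R3 = 49
  MOV R1, 24  → R1 = 24
  MOV R0, R3  → R0 = 49
Final: R0 = 49

49


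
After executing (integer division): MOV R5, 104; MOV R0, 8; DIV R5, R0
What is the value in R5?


Register state trace:
  MOV R5, 104  → R5 = 104
  MOV R0, 8  → R0 = 8
  DIV R5, R0  → R5 = 104 // 8 = 13
Final: R5 = 13

13


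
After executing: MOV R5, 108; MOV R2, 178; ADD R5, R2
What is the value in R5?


Register state trace:
  MOV R5, 108  → R5 = 108
  MOV R2, 178  → R2 = 178
  ADD R5, R2  → R5 = 108 + 178 = 286
Final: R5 = 286

286


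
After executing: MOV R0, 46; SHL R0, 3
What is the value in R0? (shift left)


Register state trace:
  MOV R0, 46  → R0 = 46
  SHL R0, 3  → R0 = 46 << 3 = 46 * 2^3 = 368
Final: R0 = 368

368


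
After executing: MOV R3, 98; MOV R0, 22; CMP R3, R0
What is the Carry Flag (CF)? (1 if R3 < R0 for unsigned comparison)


Register state trace:
  MOV R3, 98  → R3 = 98
  MOV R0, 22  → R0 = 22
  CMP R3, R0  → unsigned 98 - 22: no borrow
  98 >= 22, so CF = 0
CF = 0

0


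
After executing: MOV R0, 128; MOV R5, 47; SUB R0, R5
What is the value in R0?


Register state trace:
  MOV R0, 128  → R0 = 128
  MOV R5, 47  → R5 = 47
  SUB R0, R5  → R0 = 128 - 47 = 81
Final: R0 = 81

81


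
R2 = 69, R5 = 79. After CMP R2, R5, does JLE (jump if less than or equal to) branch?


Trace:
  R2 = 69, R5 = 79
  CMP R2, R5  → compares 69 vs 79
  JLE checks: is 69 less than or equal to 79?
  69 < 79, so condition is true
Branch taken: Yes

Yes


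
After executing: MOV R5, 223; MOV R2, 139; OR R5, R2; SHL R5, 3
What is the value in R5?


Register state trace:
  MOV R5, 223  → R5 = 223 (0b11011111)
  MOV R2, 139  → R2 = 139 (0b10001011)
  OR R5, R2  → R5 = 223 OR 139 = 223 (0b11011111)
  SHL R5, 3  → R5 = 223 << 3 = 1784
Final: R5 = 1784

1784


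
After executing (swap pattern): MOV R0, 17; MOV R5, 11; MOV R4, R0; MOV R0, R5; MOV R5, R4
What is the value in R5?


Register state trace (swap pattern):
  MOV R0, 17  → R0 = 17
  MOV R5, 11  → R5 = 11
  MOV R4, R0  → R4 = 17  (save R0)
  MOV R0, R5  → R0 = 11  (R0 gets R5's value)
  MOV R5, R4  → R5 = 17  (R5 gets saved value)
Final: R5 = 17

17


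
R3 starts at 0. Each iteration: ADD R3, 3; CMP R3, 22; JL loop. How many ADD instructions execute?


Loop trace (R3 starts at 0, target 22, step 3):
  ADD #1: R3 = 0 + 3 = 3  → 3 < 22, loop
  ADD #2: R3 = 3 + 3 = 6  → 6 < 22, loop
  ADD #3: R3 = 6 + 3 = 9  → 9 < 22, loop
  ADD #4: R3 = 9 + 3 = 12  → 12 < 22, loop
  ADD #5: R3 = 12 + 3 = 15  → 15 < 22, loop
  ADD #6: R3 = 15 + 3 = 18  → 18 < 22, loop
  ADD #7: R3 = 18 + 3 = 21  → 21 < 22, loop
  ADD #8: R3 = 21 + 3 = 24  → 24 >= 22, exit
Total ADD instructions: 8

8


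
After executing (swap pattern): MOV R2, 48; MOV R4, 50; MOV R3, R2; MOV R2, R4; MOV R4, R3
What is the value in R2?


Register state trace (swap pattern):
  MOV R2, 48  → R2 = 48
  MOV R4, 50  → R4 = 50
  MOV R3, R2  → R3 = 48  (save R2)
  MOV R2, R4  → R2 = 50  (R2 gets R4's value)
  MOV R4, R3  → R4 = 48  (R4 gets saved value)
Final: R2 = 50

50


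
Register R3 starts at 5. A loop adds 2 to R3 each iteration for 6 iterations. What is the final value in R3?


Starting value: R3 = 5
  Iter 1: R3 = 5 + 2 = 7
  Iter 2: R3 = 7 + 2 = 9
  Iter 3: R3 = 9 + 2 = 11
  Iter 4: R3 = 11 + 2 = 13
  Iter 5: R3 = 13 + 2 = 15
  Iter 6: R3 = 15 + 2 = 17
Final: R3 = 17

17


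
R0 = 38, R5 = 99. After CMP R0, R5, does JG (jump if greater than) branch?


Trace:
  R0 = 38, R5 = 99
  CMP R0, R5  → compares 38 vs 99
  JG checks: is 38 greater than 99?
  38 < 99, so condition is false
Branch taken: No

No


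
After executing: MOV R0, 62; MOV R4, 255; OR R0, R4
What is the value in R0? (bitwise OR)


Register state trace:
  MOV R0, 62  → R0 = 62 (0b00111110)
  MOV R4, 255  → R4 = 255 (0b11111111)
  OR R0, R4   → R0 = 62 OR 255 = 255 (0b11111111)
Final: R0 = 255

255


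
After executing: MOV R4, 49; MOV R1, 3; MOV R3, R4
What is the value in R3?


Register state trace:
  MOV R4, 49  → R4 = 49
  MOV R1, 3  → R1 = 3
  MOV R3, R4  → R3 = 49
Final: R3 = 49

49


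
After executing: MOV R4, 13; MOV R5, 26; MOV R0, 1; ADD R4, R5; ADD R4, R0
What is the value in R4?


Register state trace:
  MOV R4, 13  → R4 = 13
  MOV R5, 26  → R5 = 26
  MOV R0, 1  → R0 = 1
  ADD R4, R5  → R4 = 13 + 26 = 39
  ADD R4, R0  → R4 = 39 + 1 = 40
Final: R4 = 40

40


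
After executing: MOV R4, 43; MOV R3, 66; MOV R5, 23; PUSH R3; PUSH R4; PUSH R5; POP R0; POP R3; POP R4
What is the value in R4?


Stack trace (top is rightmost):
  MOV R4, 43  → R4 = 43
  MOV R3, 66  → R3 = 66
  MOV R5, 23  → R5 = 23
  PUSH R3  → stack: [66]
  PUSH R4  → stack: [66, 43]
  PUSH R5  → stack: [66, 43, 23]
  POP R0  → R0 = 23, stack: [66, 43]
  POP R3  → R3 = 43, stack: [66]
  POP R4  → R4 = 66, stack: []
Final: R4 = 66

66


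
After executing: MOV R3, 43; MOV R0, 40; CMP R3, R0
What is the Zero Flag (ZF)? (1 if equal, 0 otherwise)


Register state trace:
  MOV R3, 43  → R3 = 43
  MOV R0, 40  → R0 = 40
  CMP R3, R0  → computes 43 - 40 = 3
  Result is nonzero, so values are not equal
ZF = 0

0


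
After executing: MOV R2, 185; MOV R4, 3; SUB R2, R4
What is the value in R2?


Register state trace:
  MOV R2, 185  → R2 = 185
  MOV R4, 3  → R4 = 3
  SUB R2, R4  → R2 = 185 - 3 = 182
Final: R2 = 182

182


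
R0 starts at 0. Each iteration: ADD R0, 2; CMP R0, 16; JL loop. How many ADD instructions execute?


Loop trace (R0 starts at 0, target 16, step 2):
  ADD #1: R0 = 0 + 2 = 2  → 2 < 16, loop
  ADD #2: R0 = 2 + 2 = 4  → 4 < 16, loop
  ADD #3: R0 = 4 + 2 = 6  → 6 < 16, loop
  ADD #4: R0 = 6 + 2 = 8  → 8 < 16, loop
  ADD #5: R0 = 8 + 2 = 10  → 10 < 16, loop
  ADD #6: R0 = 10 + 2 = 12  → 12 < 16, loop
  ADD #7: R0 = 12 + 2 = 14  → 14 < 16, loop
  ADD #8: R0 = 14 + 2 = 16  → 16 >= 16, exit
Total ADD instructions: 8

8


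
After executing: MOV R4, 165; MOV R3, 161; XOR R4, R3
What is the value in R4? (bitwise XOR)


Register state trace:
  MOV R4, 165  → R4 = 165 (0b10100101)
  MOV R3, 161  → R3 = 161 (0b10100001)
  XOR R4, R3  → R4 = 165 XOR 161 = 4 (0b00000100)
Final: R4 = 4

4


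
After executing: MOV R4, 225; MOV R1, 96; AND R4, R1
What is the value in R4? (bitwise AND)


Register state trace:
  MOV R4, 225  → R4 = 225 (0b11100001)
  MOV R1, 96  → R1 = 96 (0b01100000)
  AND R4, R1  → R4 = 225 AND 96 = 96 (0b01100000)
Final: R4 = 96

96


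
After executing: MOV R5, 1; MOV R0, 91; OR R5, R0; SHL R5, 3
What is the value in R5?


Register state trace:
  MOV R5, 1  → R5 = 1 (0b00000001)
  MOV R0, 91  → R0 = 91 (0b01011011)
  OR R5, R0  → R5 = 1 OR 91 = 91 (0b01011011)
  SHL R5, 3  → R5 = 91 << 3 = 728
Final: R5 = 728

728


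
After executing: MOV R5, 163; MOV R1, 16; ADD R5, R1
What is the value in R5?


Register state trace:
  MOV R5, 163  → R5 = 163
  MOV R1, 16  → R1 = 16
  ADD R5, R1  → R5 = 163 + 16 = 179
Final: R5 = 179

179


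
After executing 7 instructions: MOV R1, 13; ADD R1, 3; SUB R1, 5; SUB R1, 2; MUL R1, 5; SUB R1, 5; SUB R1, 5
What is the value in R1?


Register state trace:
  MOV R1, 13  → R1 = 13
  ADD R1, 3  → R1 = 13 + 3 = 16
  SUB R1, 5  → R1 = 16 - 5 = 11
  SUB R1, 2  → R1 = 11 - 2 = 9
  MUL R1, 5  → R1 = 9 * 5 = 45
  SUB R1, 5  → R1 = 45 - 5 = 40
  SUB R1, 5  → R1 = 40 - 5 = 35
Final: R1 = 35

35


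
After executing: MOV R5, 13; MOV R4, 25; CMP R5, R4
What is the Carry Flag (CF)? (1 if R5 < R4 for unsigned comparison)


Register state trace:
  MOV R5, 13  → R5 = 13
  MOV R4, 25  → R4 = 25
  CMP R5, R4  → unsigned 13 - 25: borrow occurs
  13 < 25, so CF = 1
CF = 1

1


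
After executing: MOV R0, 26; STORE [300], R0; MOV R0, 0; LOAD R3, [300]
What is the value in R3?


Register and memory trace:
  MOV R0, 26  → R0 = 26
  STORE [300], R0  → mem[300] = 26
  MOV R0, 0  → R0 = 0
  LOAD R3, [300]  → R3 = mem[300] = 26
Final: R3 = 26

26


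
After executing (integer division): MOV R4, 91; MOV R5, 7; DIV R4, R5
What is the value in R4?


Register state trace:
  MOV R4, 91  → R4 = 91
  MOV R5, 7  → R5 = 7
  DIV R4, R5  → R4 = 91 // 7 = 13
Final: R4 = 13

13


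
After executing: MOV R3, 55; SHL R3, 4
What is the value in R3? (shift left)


Register state trace:
  MOV R3, 55  → R3 = 55
  SHL R3, 4  → R3 = 55 << 4 = 55 * 2^4 = 880
Final: R3 = 880

880


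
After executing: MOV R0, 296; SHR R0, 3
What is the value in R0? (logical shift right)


Register state trace:
  MOV R0, 296  → R0 = 296
  SHR R0, 3  → R0 = 296 >> 3 = 296 // 2^3 = 37
Final: R0 = 37

37


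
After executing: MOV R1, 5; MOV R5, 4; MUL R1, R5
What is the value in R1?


Register state trace:
  MOV R1, 5  → R1 = 5
  MOV R5, 4  → R5 = 4
  MUL R1, R5  → R1 = 5 * 4 = 20
Final: R1 = 20

20


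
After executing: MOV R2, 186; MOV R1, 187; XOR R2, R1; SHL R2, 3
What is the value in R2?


Register state trace:
  MOV R2, 186  → R2 = 186 (0b10111010)
  MOV R1, 187  → R1 = 187 (0b10111011)
  XOR R2, R1  → R2 = 186 XOR 187 = 1 (0b00000001)
  SHL R2, 3  → R2 = 1 << 3 = 8
Final: R2 = 8

8


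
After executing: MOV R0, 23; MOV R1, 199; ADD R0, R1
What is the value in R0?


Register state trace:
  MOV R0, 23  → R0 = 23
  MOV R1, 199  → R1 = 199
  ADD R0, R1  → R0 = 23 + 199 = 222
Final: R0 = 222

222


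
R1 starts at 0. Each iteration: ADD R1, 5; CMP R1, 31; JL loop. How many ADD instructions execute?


Loop trace (R1 starts at 0, target 31, step 5):
  ADD #1: R1 = 0 + 5 = 5  → 5 < 31, loop
  ADD #2: R1 = 5 + 5 = 10  → 10 < 31, loop
  ADD #3: R1 = 10 + 5 = 15  → 15 < 31, loop
  ADD #4: R1 = 15 + 5 = 20  → 20 < 31, loop
  ADD #5: R1 = 20 + 5 = 25  → 25 < 31, loop
  ADD #6: R1 = 25 + 5 = 30  → 30 < 31, loop
  ADD #7: R1 = 30 + 5 = 35  → 35 >= 31, exit
Total ADD instructions: 7

7


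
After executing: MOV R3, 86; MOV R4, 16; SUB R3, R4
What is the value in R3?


Register state trace:
  MOV R3, 86  → R3 = 86
  MOV R4, 16  → R4 = 16
  SUB R3, R4  → R3 = 86 - 16 = 70
Final: R3 = 70

70


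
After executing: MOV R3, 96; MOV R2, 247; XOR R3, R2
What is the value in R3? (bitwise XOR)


Register state trace:
  MOV R3, 96  → R3 = 96 (0b01100000)
  MOV R2, 247  → R2 = 247 (0b11110111)
  XOR R3, R2  → R3 = 96 XOR 247 = 151 (0b10010111)
Final: R3 = 151

151


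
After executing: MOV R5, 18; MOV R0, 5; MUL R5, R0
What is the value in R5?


Register state trace:
  MOV R5, 18  → R5 = 18
  MOV R0, 5  → R0 = 5
  MUL R5, R0  → R5 = 18 * 5 = 90
Final: R5 = 90

90


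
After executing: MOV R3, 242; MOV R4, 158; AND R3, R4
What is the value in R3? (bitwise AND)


Register state trace:
  MOV R3, 242  → R3 = 242 (0b11110010)
  MOV R4, 158  → R4 = 158 (0b10011110)
  AND R3, R4  → R3 = 242 AND 158 = 146 (0b10010010)
Final: R3 = 146

146


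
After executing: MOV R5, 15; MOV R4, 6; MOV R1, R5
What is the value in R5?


Register state trace:
  MOV R5, 15  → R5 = 15
  MOV R4, 6  → R4 = 6
  MOV R1, R5  → R1 = 15
Final: R5 = 15

15


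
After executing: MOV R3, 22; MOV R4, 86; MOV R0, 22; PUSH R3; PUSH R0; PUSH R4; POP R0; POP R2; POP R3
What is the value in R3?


Stack trace (top is rightmost):
  MOV R3, 22  → R3 = 22
  MOV R4, 86  → R4 = 86
  MOV R0, 22  → R0 = 22
  PUSH R3  → stack: [22]
  PUSH R0  → stack: [22, 22]
  PUSH R4  → stack: [22, 22, 86]
  POP R0  → R0 = 86, stack: [22, 22]
  POP R2  → R2 = 22, stack: [22]
  POP R3  → R3 = 22, stack: []
Final: R3 = 22

22


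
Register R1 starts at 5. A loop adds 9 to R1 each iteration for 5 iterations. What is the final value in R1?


Starting value: R1 = 5
  Iter 1: R1 = 5 + 9 = 14
  Iter 2: R1 = 14 + 9 = 23
  Iter 3: R1 = 23 + 9 = 32
  Iter 4: R1 = 32 + 9 = 41
  Iter 5: R1 = 41 + 9 = 50
Final: R1 = 50

50


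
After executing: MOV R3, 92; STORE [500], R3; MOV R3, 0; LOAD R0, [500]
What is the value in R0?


Register and memory trace:
  MOV R3, 92  → R3 = 92
  STORE [500], R3  → mem[500] = 92
  MOV R3, 0  → R3 = 0
  LOAD R0, [500]  → R0 = mem[500] = 92
Final: R0 = 92

92


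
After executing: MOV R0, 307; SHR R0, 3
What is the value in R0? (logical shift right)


Register state trace:
  MOV R0, 307  → R0 = 307
  SHR R0, 3  → R0 = 307 >> 3 = 307 // 2^3 = 38
Final: R0 = 38

38


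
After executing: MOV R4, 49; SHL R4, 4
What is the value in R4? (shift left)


Register state trace:
  MOV R4, 49  → R4 = 49
  SHL R4, 4  → R4 = 49 << 4 = 49 * 2^4 = 784
Final: R4 = 784

784


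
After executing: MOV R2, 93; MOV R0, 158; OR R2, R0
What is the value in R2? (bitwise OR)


Register state trace:
  MOV R2, 93  → R2 = 93 (0b01011101)
  MOV R0, 158  → R0 = 158 (0b10011110)
  OR R2, R0   → R2 = 93 OR 158 = 223 (0b11011111)
Final: R2 = 223

223


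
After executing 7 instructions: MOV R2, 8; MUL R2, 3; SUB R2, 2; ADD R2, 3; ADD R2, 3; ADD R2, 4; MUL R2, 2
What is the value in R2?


Register state trace:
  MOV R2, 8  → R2 = 8
  MUL R2, 3  → R2 = 8 * 3 = 24
  SUB R2, 2  → R2 = 24 - 2 = 22
  ADD R2, 3  → R2 = 22 + 3 = 25
  ADD R2, 3  → R2 = 25 + 3 = 28
  ADD R2, 4  → R2 = 28 + 4 = 32
  MUL R2, 2  → R2 = 32 * 2 = 64
Final: R2 = 64

64


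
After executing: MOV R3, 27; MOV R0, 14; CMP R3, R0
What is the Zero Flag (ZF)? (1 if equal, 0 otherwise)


Register state trace:
  MOV R3, 27  → R3 = 27
  MOV R0, 14  → R0 = 14
  CMP R3, R0  → computes 27 - 14 = 13
  Result is nonzero, so values are not equal
ZF = 0

0


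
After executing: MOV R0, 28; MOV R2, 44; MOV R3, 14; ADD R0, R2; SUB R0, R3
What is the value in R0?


Register state trace:
  MOV R0, 28  → R0 = 28
  MOV R2, 44  → R2 = 44
  MOV R3, 14  → R3 = 14
  ADD R0, R2  → R0 = 28 + 44 = 72
  SUB R0, R3  → R0 = 72 - 14 = 58
Final: R0 = 58

58


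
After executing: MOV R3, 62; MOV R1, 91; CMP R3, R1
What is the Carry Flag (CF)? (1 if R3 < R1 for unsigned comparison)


Register state trace:
  MOV R3, 62  → R3 = 62
  MOV R1, 91  → R1 = 91
  CMP R3, R1  → unsigned 62 - 91: borrow occurs
  62 < 91, so CF = 1
CF = 1

1


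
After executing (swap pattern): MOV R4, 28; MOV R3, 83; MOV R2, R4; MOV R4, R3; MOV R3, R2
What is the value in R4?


Register state trace (swap pattern):
  MOV R4, 28  → R4 = 28
  MOV R3, 83  → R3 = 83
  MOV R2, R4  → R2 = 28  (save R4)
  MOV R4, R3  → R4 = 83  (R4 gets R3's value)
  MOV R3, R2  → R3 = 28  (R3 gets saved value)
Final: R4 = 83

83


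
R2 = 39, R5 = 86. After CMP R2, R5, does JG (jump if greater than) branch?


Trace:
  R2 = 39, R5 = 86
  CMP R2, R5  → compares 39 vs 86
  JG checks: is 39 greater than 86?
  39 < 86, so condition is false
Branch taken: No

No


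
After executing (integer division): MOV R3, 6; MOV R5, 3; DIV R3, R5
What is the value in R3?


Register state trace:
  MOV R3, 6  → R3 = 6
  MOV R5, 3  → R5 = 3
  DIV R3, R5  → R3 = 6 // 3 = 2
Final: R3 = 2

2


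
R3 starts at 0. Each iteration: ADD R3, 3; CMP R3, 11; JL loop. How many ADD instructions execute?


Loop trace (R3 starts at 0, target 11, step 3):
  ADD #1: R3 = 0 + 3 = 3  → 3 < 11, loop
  ADD #2: R3 = 3 + 3 = 6  → 6 < 11, loop
  ADD #3: R3 = 6 + 3 = 9  → 9 < 11, loop
  ADD #4: R3 = 9 + 3 = 12  → 12 >= 11, exit
Total ADD instructions: 4

4


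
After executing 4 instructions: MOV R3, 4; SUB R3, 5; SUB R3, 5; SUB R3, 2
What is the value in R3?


Register state trace:
  MOV R3, 4  → R3 = 4
  SUB R3, 5  → R3 = 4 - 5 = -1
  SUB R3, 5  → R3 = -1 - 5 = -6
  SUB R3, 2  → R3 = -6 - 2 = -8
Final: R3 = -8

-8


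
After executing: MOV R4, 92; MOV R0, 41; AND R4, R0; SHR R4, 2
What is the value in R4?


Register state trace:
  MOV R4, 92  → R4 = 92 (0b01011100)
  MOV R0, 41  → R0 = 41 (0b00101001)
  AND R4, R0  → R4 = 92 AND 41 = 8 (0b00001000)
  SHR R4, 2  → R4 = 8 >> 2 = 2
Final: R4 = 2

2


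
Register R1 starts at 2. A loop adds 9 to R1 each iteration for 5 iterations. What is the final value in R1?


Starting value: R1 = 2
  Iter 1: R1 = 2 + 9 = 11
  Iter 2: R1 = 11 + 9 = 20
  Iter 3: R1 = 20 + 9 = 29
  Iter 4: R1 = 29 + 9 = 38
  Iter 5: R1 = 38 + 9 = 47
Final: R1 = 47

47


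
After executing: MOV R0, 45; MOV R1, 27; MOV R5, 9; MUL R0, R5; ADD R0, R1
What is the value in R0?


Register state trace:
  MOV R0, 45  → R0 = 45
  MOV R1, 27  → R1 = 27
  MOV R5, 9  → R5 = 9
  MUL R0, R5  → R0 = 45 * 9 = 405
  ADD R0, R1  → R0 = 405 + 27 = 432
Final: R0 = 432

432


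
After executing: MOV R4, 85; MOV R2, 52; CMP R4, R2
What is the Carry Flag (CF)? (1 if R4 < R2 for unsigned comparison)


Register state trace:
  MOV R4, 85  → R4 = 85
  MOV R2, 52  → R2 = 52
  CMP R4, R2  → unsigned 85 - 52: no borrow
  85 >= 52, so CF = 0
CF = 0

0


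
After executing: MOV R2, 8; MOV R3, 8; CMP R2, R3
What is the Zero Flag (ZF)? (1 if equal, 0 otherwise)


Register state trace:
  MOV R2, 8  → R2 = 8
  MOV R3, 8  → R3 = 8
  CMP R2, R3  → computes 8 - 8 = 0
  Result is zero, so values are equal
ZF = 1

1


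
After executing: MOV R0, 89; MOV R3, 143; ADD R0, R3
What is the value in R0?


Register state trace:
  MOV R0, 89  → R0 = 89
  MOV R3, 143  → R3 = 143
  ADD R0, R3  → R0 = 89 + 143 = 232
Final: R0 = 232

232


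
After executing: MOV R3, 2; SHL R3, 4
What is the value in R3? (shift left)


Register state trace:
  MOV R3, 2  → R3 = 2
  SHL R3, 4  → R3 = 2 << 4 = 2 * 2^4 = 32
Final: R3 = 32

32


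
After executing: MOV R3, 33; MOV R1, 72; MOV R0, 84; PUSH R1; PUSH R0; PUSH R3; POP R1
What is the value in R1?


Stack trace (top is rightmost):
  MOV R3, 33  → R3 = 33
  MOV R1, 72  → R1 = 72
  MOV R0, 84  → R0 = 84
  PUSH R1  → stack: [72]
  PUSH R0  → stack: [72, 84]
  PUSH R3  → stack: [72, 84, 33]
  POP R1  → R1 = 33, stack: [72, 84]
Final: R1 = 33

33


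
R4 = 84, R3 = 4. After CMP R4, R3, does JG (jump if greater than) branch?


Trace:
  R4 = 84, R3 = 4
  CMP R4, R3  → compares 84 vs 4
  JG checks: is 84 greater than 4?
  84 > 4, so condition is true
Branch taken: Yes

Yes


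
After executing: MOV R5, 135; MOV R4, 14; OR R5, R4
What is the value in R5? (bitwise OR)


Register state trace:
  MOV R5, 135  → R5 = 135 (0b10000111)
  MOV R4, 14  → R4 = 14 (0b00001110)
  OR R5, R4   → R5 = 135 OR 14 = 143 (0b10001111)
Final: R5 = 143

143


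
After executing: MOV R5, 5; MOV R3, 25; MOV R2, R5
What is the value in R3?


Register state trace:
  MOV R5, 5  → R5 = 5
  MOV R3, 25  → R3 = 25
  MOV R2, R5  → R2 = 5
Final: R3 = 25

25


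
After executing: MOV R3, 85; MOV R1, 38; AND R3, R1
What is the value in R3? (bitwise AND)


Register state trace:
  MOV R3, 85  → R3 = 85 (0b01010101)
  MOV R1, 38  → R1 = 38 (0b00100110)
  AND R3, R1  → R3 = 85 AND 38 = 4 (0b00000100)
Final: R3 = 4

4


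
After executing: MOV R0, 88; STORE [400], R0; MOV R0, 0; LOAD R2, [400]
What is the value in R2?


Register and memory trace:
  MOV R0, 88  → R0 = 88
  STORE [400], R0  → mem[400] = 88
  MOV R0, 0  → R0 = 0
  LOAD R2, [400]  → R2 = mem[400] = 88
Final: R2 = 88

88


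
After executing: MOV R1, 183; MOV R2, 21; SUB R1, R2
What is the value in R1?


Register state trace:
  MOV R1, 183  → R1 = 183
  MOV R2, 21  → R2 = 21
  SUB R1, R2  → R1 = 183 - 21 = 162
Final: R1 = 162

162


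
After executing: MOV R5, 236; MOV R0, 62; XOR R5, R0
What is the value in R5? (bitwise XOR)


Register state trace:
  MOV R5, 236  → R5 = 236 (0b11101100)
  MOV R0, 62  → R0 = 62 (0b00111110)
  XOR R5, R0  → R5 = 236 XOR 62 = 210 (0b11010010)
Final: R5 = 210

210


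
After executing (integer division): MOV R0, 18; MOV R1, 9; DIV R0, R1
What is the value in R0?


Register state trace:
  MOV R0, 18  → R0 = 18
  MOV R1, 9  → R1 = 9
  DIV R0, R1  → R0 = 18 // 9 = 2
Final: R0 = 2

2


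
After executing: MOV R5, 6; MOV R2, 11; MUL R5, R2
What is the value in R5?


Register state trace:
  MOV R5, 6  → R5 = 6
  MOV R2, 11  → R2 = 11
  MUL R5, R2  → R5 = 6 * 11 = 66
Final: R5 = 66

66


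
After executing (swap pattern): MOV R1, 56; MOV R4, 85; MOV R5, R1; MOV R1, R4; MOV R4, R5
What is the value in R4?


Register state trace (swap pattern):
  MOV R1, 56  → R1 = 56
  MOV R4, 85  → R4 = 85
  MOV R5, R1  → R5 = 56  (save R1)
  MOV R1, R4  → R1 = 85  (R1 gets R4's value)
  MOV R4, R5  → R4 = 56  (R4 gets saved value)
Final: R4 = 56

56


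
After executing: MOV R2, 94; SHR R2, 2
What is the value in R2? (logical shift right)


Register state trace:
  MOV R2, 94  → R2 = 94
  SHR R2, 2  → R2 = 94 >> 2 = 94 // 2^2 = 23
Final: R2 = 23

23


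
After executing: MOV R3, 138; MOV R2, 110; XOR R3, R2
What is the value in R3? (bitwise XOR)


Register state trace:
  MOV R3, 138  → R3 = 138 (0b10001010)
  MOV R2, 110  → R2 = 110 (0b01101110)
  XOR R3, R2  → R3 = 138 XOR 110 = 228 (0b11100100)
Final: R3 = 228

228


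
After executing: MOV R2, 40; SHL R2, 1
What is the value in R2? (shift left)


Register state trace:
  MOV R2, 40  → R2 = 40
  SHL R2, 1  → R2 = 40 << 1 = 40 * 2^1 = 80
Final: R2 = 80

80


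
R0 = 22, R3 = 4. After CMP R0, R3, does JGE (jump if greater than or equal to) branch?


Trace:
  R0 = 22, R3 = 4
  CMP R0, R3  → compares 22 vs 4
  JGE checks: is 22 greater than or equal to 4?
  22 > 4, so condition is true
Branch taken: Yes

Yes


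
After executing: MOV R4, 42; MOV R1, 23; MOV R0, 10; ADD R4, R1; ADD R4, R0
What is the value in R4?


Register state trace:
  MOV R4, 42  → R4 = 42
  MOV R1, 23  → R1 = 23
  MOV R0, 10  → R0 = 10
  ADD R4, R1  → R4 = 42 + 23 = 65
  ADD R4, R0  → R4 = 65 + 10 = 75
Final: R4 = 75

75


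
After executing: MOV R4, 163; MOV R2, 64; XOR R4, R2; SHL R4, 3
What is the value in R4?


Register state trace:
  MOV R4, 163  → R4 = 163 (0b10100011)
  MOV R2, 64  → R2 = 64 (0b01000000)
  XOR R4, R2  → R4 = 163 XOR 64 = 227 (0b11100011)
  SHL R4, 3  → R4 = 227 << 3 = 1816
Final: R4 = 1816

1816


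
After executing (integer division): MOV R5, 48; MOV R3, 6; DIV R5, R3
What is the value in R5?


Register state trace:
  MOV R5, 48  → R5 = 48
  MOV R3, 6  → R3 = 6
  DIV R5, R3  → R5 = 48 // 6 = 8
Final: R5 = 8

8


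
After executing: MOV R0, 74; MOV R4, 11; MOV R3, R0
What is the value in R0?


Register state trace:
  MOV R0, 74  → R0 = 74
  MOV R4, 11  → R4 = 11
  MOV R3, R0  → R3 = 74
Final: R0 = 74

74


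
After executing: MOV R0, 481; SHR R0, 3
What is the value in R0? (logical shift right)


Register state trace:
  MOV R0, 481  → R0 = 481
  SHR R0, 3  → R0 = 481 >> 3 = 481 // 2^3 = 60
Final: R0 = 60

60


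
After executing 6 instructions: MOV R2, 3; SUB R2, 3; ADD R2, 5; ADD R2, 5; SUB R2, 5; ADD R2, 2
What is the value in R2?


Register state trace:
  MOV R2, 3  → R2 = 3
  SUB R2, 3  → R2 = 3 - 3 = 0
  ADD R2, 5  → R2 = 0 + 5 = 5
  ADD R2, 5  → R2 = 5 + 5 = 10
  SUB R2, 5  → R2 = 10 - 5 = 5
  ADD R2, 2  → R2 = 5 + 2 = 7
Final: R2 = 7

7


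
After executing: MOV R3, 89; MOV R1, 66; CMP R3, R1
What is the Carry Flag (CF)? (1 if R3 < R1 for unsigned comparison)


Register state trace:
  MOV R3, 89  → R3 = 89
  MOV R1, 66  → R1 = 66
  CMP R3, R1  → unsigned 89 - 66: no borrow
  89 >= 66, so CF = 0
CF = 0

0


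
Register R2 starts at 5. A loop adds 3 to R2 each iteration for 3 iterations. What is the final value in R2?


Starting value: R2 = 5
  Iter 1: R2 = 5 + 3 = 8
  Iter 2: R2 = 8 + 3 = 11
  Iter 3: R2 = 11 + 3 = 14
Final: R2 = 14

14


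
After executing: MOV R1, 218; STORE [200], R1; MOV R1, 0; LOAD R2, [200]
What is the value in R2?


Register and memory trace:
  MOV R1, 218  → R1 = 218
  STORE [200], R1  → mem[200] = 218
  MOV R1, 0  → R1 = 0
  LOAD R2, [200]  → R2 = mem[200] = 218
Final: R2 = 218

218


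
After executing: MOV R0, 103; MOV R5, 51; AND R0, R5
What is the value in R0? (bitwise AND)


Register state trace:
  MOV R0, 103  → R0 = 103 (0b01100111)
  MOV R5, 51  → R5 = 51 (0b00110011)
  AND R0, R5  → R0 = 103 AND 51 = 35 (0b00100011)
Final: R0 = 35

35


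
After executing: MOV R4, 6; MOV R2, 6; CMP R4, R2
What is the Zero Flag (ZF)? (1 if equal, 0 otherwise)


Register state trace:
  MOV R4, 6  → R4 = 6
  MOV R2, 6  → R2 = 6
  CMP R4, R2  → computes 6 - 6 = 0
  Result is zero, so values are equal
ZF = 1

1


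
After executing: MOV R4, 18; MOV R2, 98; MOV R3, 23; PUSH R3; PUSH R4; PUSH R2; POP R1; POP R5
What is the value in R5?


Stack trace (top is rightmost):
  MOV R4, 18  → R4 = 18
  MOV R2, 98  → R2 = 98
  MOV R3, 23  → R3 = 23
  PUSH R3  → stack: [23]
  PUSH R4  → stack: [23, 18]
  PUSH R2  → stack: [23, 18, 98]
  POP R1  → R1 = 98, stack: [23, 18]
  POP R5  → R5 = 18, stack: [23]
Final: R5 = 18

18


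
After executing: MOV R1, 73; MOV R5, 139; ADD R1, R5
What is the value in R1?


Register state trace:
  MOV R1, 73  → R1 = 73
  MOV R5, 139  → R5 = 139
  ADD R1, R5  → R1 = 73 + 139 = 212
Final: R1 = 212

212


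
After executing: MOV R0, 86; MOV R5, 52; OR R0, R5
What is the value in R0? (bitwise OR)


Register state trace:
  MOV R0, 86  → R0 = 86 (0b01010110)
  MOV R5, 52  → R5 = 52 (0b00110100)
  OR R0, R5   → R0 = 86 OR 52 = 118 (0b01110110)
Final: R0 = 118

118


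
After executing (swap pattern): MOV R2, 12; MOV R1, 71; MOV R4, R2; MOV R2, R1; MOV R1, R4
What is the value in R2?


Register state trace (swap pattern):
  MOV R2, 12  → R2 = 12
  MOV R1, 71  → R1 = 71
  MOV R4, R2  → R4 = 12  (save R2)
  MOV R2, R1  → R2 = 71  (R2 gets R1's value)
  MOV R1, R4  → R1 = 12  (R1 gets saved value)
Final: R2 = 71

71


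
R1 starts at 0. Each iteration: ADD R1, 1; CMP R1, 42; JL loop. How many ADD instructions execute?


Loop trace (R1 starts at 0, target 42, step 1):
  ADD #1: R1 = 0 + 1 = 1  → 1 < 42, loop
  ADD #2: R1 = 1 + 1 = 2  → 2 < 42, loop
  ADD #3: R1 = 2 + 1 = 3  → 3 < 42, loop
  ADD #4: R1 = 3 + 1 = 4  → 4 < 42, loop
  ADD #5: R1 = 4 + 1 = 5  → 5 < 42, loop
  ADD #6: R1 = 5 + 1 = 6  → 6 < 42, loop
  ADD #7: R1 = 6 + 1 = 7  → 7 < 42, loop
  ADD #8: R1 = 7 + 1 = 8  → 8 < 42, loop
  ADD #9: R1 = 8 + 1 = 9  → 9 < 42, loop
  ADD #10: R1 = 9 + 1 = 10  → 10 < 42, loop
  ADD #11: R1 = 10 + 1 = 11  → 11 < 42, loop
  ADD #12: R1 = 11 + 1 = 12  → 12 < 42, loop
  ADD #13: R1 = 12 + 1 = 13  → 13 < 42, loop
  ADD #14: R1 = 13 + 1 = 14  → 14 < 42, loop
  ADD #15: R1 = 14 + 1 = 15  → 15 < 42, loop
  ADD #16: R1 = 15 + 1 = 16  → 16 < 42, loop
  ADD #17: R1 = 16 + 1 = 17  → 17 < 42, loop
  ADD #18: R1 = 17 + 1 = 18  → 18 < 42, loop
  ADD #19: R1 = 18 + 1 = 19  → 19 < 42, loop
  ADD #20: R1 = 19 + 1 = 20  → 20 < 42, loop
  ADD #21: R1 = 20 + 1 = 21  → 21 < 42, loop
  ADD #22: R1 = 21 + 1 = 22  → 22 < 42, loop
  ADD #23: R1 = 22 + 1 = 23  → 23 < 42, loop
  ADD #24: R1 = 23 + 1 = 24  → 24 < 42, loop
  ADD #25: R1 = 24 + 1 = 25  → 25 < 42, loop
  ADD #26: R1 = 25 + 1 = 26  → 26 < 42, loop
  ADD #27: R1 = 26 + 1 = 27  → 27 < 42, loop
  ADD #28: R1 = 27 + 1 = 28  → 28 < 42, loop
  ADD #29: R1 = 28 + 1 = 29  → 29 < 42, loop
  ADD #30: R1 = 29 + 1 = 30  → 30 < 42, loop
  ADD #31: R1 = 30 + 1 = 31  → 31 < 42, loop
  ADD #32: R1 = 31 + 1 = 32  → 32 < 42, loop
  ADD #33: R1 = 32 + 1 = 33  → 33 < 42, loop
  ADD #34: R1 = 33 + 1 = 34  → 34 < 42, loop
  ADD #35: R1 = 34 + 1 = 35  → 35 < 42, loop
  ADD #36: R1 = 35 + 1 = 36  → 36 < 42, loop
  ADD #37: R1 = 36 + 1 = 37  → 37 < 42, loop
  ADD #38: R1 = 37 + 1 = 38  → 38 < 42, loop
  ADD #39: R1 = 38 + 1 = 39  → 39 < 42, loop
  ADD #40: R1 = 39 + 1 = 40  → 40 < 42, loop
  ADD #41: R1 = 40 + 1 = 41  → 41 < 42, loop
  ADD #42: R1 = 41 + 1 = 42  → 42 >= 42, exit
Total ADD instructions: 42

42


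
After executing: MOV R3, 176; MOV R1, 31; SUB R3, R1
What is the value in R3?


Register state trace:
  MOV R3, 176  → R3 = 176
  MOV R1, 31  → R1 = 31
  SUB R3, R1  → R3 = 176 - 31 = 145
Final: R3 = 145

145


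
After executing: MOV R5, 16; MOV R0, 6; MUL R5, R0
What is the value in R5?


Register state trace:
  MOV R5, 16  → R5 = 16
  MOV R0, 6  → R0 = 6
  MUL R5, R0  → R5 = 16 * 6 = 96
Final: R5 = 96

96


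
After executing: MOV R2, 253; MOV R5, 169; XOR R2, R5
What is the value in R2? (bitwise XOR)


Register state trace:
  MOV R2, 253  → R2 = 253 (0b11111101)
  MOV R5, 169  → R5 = 169 (0b10101001)
  XOR R2, R5  → R2 = 253 XOR 169 = 84 (0b01010100)
Final: R2 = 84

84


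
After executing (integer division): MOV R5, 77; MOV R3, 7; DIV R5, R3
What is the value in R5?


Register state trace:
  MOV R5, 77  → R5 = 77
  MOV R3, 7  → R3 = 7
  DIV R5, R3  → R5 = 77 // 7 = 11
Final: R5 = 11

11


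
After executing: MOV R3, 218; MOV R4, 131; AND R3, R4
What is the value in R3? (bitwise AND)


Register state trace:
  MOV R3, 218  → R3 = 218 (0b11011010)
  MOV R4, 131  → R4 = 131 (0b10000011)
  AND R3, R4  → R3 = 218 AND 131 = 130 (0b10000010)
Final: R3 = 130

130


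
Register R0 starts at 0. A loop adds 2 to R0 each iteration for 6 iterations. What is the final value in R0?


Starting value: R0 = 0
  Iter 1: R0 = 0 + 2 = 2
  Iter 2: R0 = 2 + 2 = 4
  Iter 3: R0 = 4 + 2 = 6
  Iter 4: R0 = 6 + 2 = 8
  Iter 5: R0 = 8 + 2 = 10
  Iter 6: R0 = 10 + 2 = 12
Final: R0 = 12

12


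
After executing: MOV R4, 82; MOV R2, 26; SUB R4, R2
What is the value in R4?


Register state trace:
  MOV R4, 82  → R4 = 82
  MOV R2, 26  → R2 = 26
  SUB R4, R2  → R4 = 82 - 26 = 56
Final: R4 = 56

56


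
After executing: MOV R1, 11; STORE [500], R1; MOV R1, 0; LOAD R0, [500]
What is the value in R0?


Register and memory trace:
  MOV R1, 11  → R1 = 11
  STORE [500], R1  → mem[500] = 11
  MOV R1, 0  → R1 = 0
  LOAD R0, [500]  → R0 = mem[500] = 11
Final: R0 = 11

11


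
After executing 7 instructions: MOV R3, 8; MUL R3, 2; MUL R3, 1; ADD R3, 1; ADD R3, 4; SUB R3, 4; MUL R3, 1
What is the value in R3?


Register state trace:
  MOV R3, 8  → R3 = 8
  MUL R3, 2  → R3 = 8 * 2 = 16
  MUL R3, 1  → R3 = 16 * 1 = 16
  ADD R3, 1  → R3 = 16 + 1 = 17
  ADD R3, 4  → R3 = 17 + 4 = 21
  SUB R3, 4  → R3 = 21 - 4 = 17
  MUL R3, 1  → R3 = 17 * 1 = 17
Final: R3 = 17

17


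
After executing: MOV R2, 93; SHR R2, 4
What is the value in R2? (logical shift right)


Register state trace:
  MOV R2, 93  → R2 = 93
  SHR R2, 4  → R2 = 93 >> 4 = 93 // 2^4 = 5
Final: R2 = 5

5


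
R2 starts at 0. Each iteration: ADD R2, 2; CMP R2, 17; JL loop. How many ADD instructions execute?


Loop trace (R2 starts at 0, target 17, step 2):
  ADD #1: R2 = 0 + 2 = 2  → 2 < 17, loop
  ADD #2: R2 = 2 + 2 = 4  → 4 < 17, loop
  ADD #3: R2 = 4 + 2 = 6  → 6 < 17, loop
  ADD #4: R2 = 6 + 2 = 8  → 8 < 17, loop
  ADD #5: R2 = 8 + 2 = 10  → 10 < 17, loop
  ADD #6: R2 = 10 + 2 = 12  → 12 < 17, loop
  ADD #7: R2 = 12 + 2 = 14  → 14 < 17, loop
  ADD #8: R2 = 14 + 2 = 16  → 16 < 17, loop
  ADD #9: R2 = 16 + 2 = 18  → 18 >= 17, exit
Total ADD instructions: 9

9


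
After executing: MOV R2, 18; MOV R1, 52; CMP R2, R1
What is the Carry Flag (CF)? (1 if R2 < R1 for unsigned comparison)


Register state trace:
  MOV R2, 18  → R2 = 18
  MOV R1, 52  → R1 = 52
  CMP R2, R1  → unsigned 18 - 52: borrow occurs
  18 < 52, so CF = 1
CF = 1

1


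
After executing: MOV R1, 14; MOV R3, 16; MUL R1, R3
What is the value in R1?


Register state trace:
  MOV R1, 14  → R1 = 14
  MOV R3, 16  → R3 = 16
  MUL R1, R3  → R1 = 14 * 16 = 224
Final: R1 = 224

224


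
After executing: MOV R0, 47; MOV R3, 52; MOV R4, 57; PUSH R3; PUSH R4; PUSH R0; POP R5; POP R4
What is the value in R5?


Stack trace (top is rightmost):
  MOV R0, 47  → R0 = 47
  MOV R3, 52  → R3 = 52
  MOV R4, 57  → R4 = 57
  PUSH R3  → stack: [52]
  PUSH R4  → stack: [52, 57]
  PUSH R0  → stack: [52, 57, 47]
  POP R5  → R5 = 47, stack: [52, 57]
  POP R4  → R4 = 57, stack: [52]
Final: R5 = 47

47


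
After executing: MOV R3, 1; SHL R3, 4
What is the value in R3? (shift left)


Register state trace:
  MOV R3, 1  → R3 = 1
  SHL R3, 4  → R3 = 1 << 4 = 1 * 2^4 = 16
Final: R3 = 16

16


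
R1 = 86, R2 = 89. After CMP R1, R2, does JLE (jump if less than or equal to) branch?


Trace:
  R1 = 86, R2 = 89
  CMP R1, R2  → compares 86 vs 89
  JLE checks: is 86 less than or equal to 89?
  86 < 89, so condition is true
Branch taken: Yes

Yes


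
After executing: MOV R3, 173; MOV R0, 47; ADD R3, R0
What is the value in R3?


Register state trace:
  MOV R3, 173  → R3 = 173
  MOV R0, 47  → R0 = 47
  ADD R3, R0  → R3 = 173 + 47 = 220
Final: R3 = 220

220


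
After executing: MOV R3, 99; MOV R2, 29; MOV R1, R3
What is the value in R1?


Register state trace:
  MOV R3, 99  → R3 = 99
  MOV R2, 29  → R2 = 29
  MOV R1, R3  → R1 = 99
Final: R1 = 99

99


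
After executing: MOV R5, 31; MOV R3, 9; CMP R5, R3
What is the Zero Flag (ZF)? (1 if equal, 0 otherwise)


Register state trace:
  MOV R5, 31  → R5 = 31
  MOV R3, 9  → R3 = 9
  CMP R5, R3  → computes 31 - 9 = 22
  Result is nonzero, so values are not equal
ZF = 0

0


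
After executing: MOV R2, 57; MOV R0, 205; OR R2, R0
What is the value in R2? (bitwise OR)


Register state trace:
  MOV R2, 57  → R2 = 57 (0b00111001)
  MOV R0, 205  → R0 = 205 (0b11001101)
  OR R2, R0   → R2 = 57 OR 205 = 253 (0b11111101)
Final: R2 = 253

253


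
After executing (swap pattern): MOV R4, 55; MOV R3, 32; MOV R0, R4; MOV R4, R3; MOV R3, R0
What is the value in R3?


Register state trace (swap pattern):
  MOV R4, 55  → R4 = 55
  MOV R3, 32  → R3 = 32
  MOV R0, R4  → R0 = 55  (save R4)
  MOV R4, R3  → R4 = 32  (R4 gets R3's value)
  MOV R3, R0  → R3 = 55  (R3 gets saved value)
Final: R3 = 55

55


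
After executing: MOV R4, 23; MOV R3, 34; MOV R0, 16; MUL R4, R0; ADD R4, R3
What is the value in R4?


Register state trace:
  MOV R4, 23  → R4 = 23
  MOV R3, 34  → R3 = 34
  MOV R0, 16  → R0 = 16
  MUL R4, R0  → R4 = 23 * 16 = 368
  ADD R4, R3  → R4 = 368 + 34 = 402
Final: R4 = 402

402


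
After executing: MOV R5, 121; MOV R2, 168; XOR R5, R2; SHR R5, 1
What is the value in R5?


Register state trace:
  MOV R5, 121  → R5 = 121 (0b01111001)
  MOV R2, 168  → R2 = 168 (0b10101000)
  XOR R5, R2  → R5 = 121 XOR 168 = 209 (0b11010001)
  SHR R5, 1  → R5 = 209 >> 1 = 104
Final: R5 = 104

104


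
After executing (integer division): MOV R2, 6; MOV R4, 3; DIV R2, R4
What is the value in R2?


Register state trace:
  MOV R2, 6  → R2 = 6
  MOV R4, 3  → R4 = 3
  DIV R2, R4  → R2 = 6 // 3 = 2
Final: R2 = 2

2


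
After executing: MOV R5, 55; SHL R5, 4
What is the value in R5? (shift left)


Register state trace:
  MOV R5, 55  → R5 = 55
  SHL R5, 4  → R5 = 55 << 4 = 55 * 2^4 = 880
Final: R5 = 880

880


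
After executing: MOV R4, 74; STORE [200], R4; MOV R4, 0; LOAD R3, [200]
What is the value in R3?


Register and memory trace:
  MOV R4, 74  → R4 = 74
  STORE [200], R4  → mem[200] = 74
  MOV R4, 0  → R4 = 0
  LOAD R3, [200]  → R3 = mem[200] = 74
Final: R3 = 74

74


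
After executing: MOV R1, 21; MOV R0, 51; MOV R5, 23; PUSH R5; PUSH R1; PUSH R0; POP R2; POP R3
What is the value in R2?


Stack trace (top is rightmost):
  MOV R1, 21  → R1 = 21
  MOV R0, 51  → R0 = 51
  MOV R5, 23  → R5 = 23
  PUSH R5  → stack: [23]
  PUSH R1  → stack: [23, 21]
  PUSH R0  → stack: [23, 21, 51]
  POP R2  → R2 = 51, stack: [23, 21]
  POP R3  → R3 = 21, stack: [23]
Final: R2 = 51

51


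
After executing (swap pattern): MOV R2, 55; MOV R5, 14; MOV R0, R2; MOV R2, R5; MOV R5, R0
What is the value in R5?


Register state trace (swap pattern):
  MOV R2, 55  → R2 = 55
  MOV R5, 14  → R5 = 14
  MOV R0, R2  → R0 = 55  (save R2)
  MOV R2, R5  → R2 = 14  (R2 gets R5's value)
  MOV R5, R0  → R5 = 55  (R5 gets saved value)
Final: R5 = 55

55


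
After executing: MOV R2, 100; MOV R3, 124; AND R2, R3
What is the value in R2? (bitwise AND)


Register state trace:
  MOV R2, 100  → R2 = 100 (0b01100100)
  MOV R3, 124  → R3 = 124 (0b01111100)
  AND R2, R3  → R2 = 100 AND 124 = 100 (0b01100100)
Final: R2 = 100

100


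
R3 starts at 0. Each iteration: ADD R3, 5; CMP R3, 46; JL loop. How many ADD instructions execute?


Loop trace (R3 starts at 0, target 46, step 5):
  ADD #1: R3 = 0 + 5 = 5  → 5 < 46, loop
  ADD #2: R3 = 5 + 5 = 10  → 10 < 46, loop
  ADD #3: R3 = 10 + 5 = 15  → 15 < 46, loop
  ADD #4: R3 = 15 + 5 = 20  → 20 < 46, loop
  ADD #5: R3 = 20 + 5 = 25  → 25 < 46, loop
  ADD #6: R3 = 25 + 5 = 30  → 30 < 46, loop
  ADD #7: R3 = 30 + 5 = 35  → 35 < 46, loop
  ADD #8: R3 = 35 + 5 = 40  → 40 < 46, loop
  ADD #9: R3 = 40 + 5 = 45  → 45 < 46, loop
  ADD #10: R3 = 45 + 5 = 50  → 50 >= 46, exit
Total ADD instructions: 10

10


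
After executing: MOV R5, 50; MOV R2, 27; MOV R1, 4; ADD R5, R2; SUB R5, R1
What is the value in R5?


Register state trace:
  MOV R5, 50  → R5 = 50
  MOV R2, 27  → R2 = 27
  MOV R1, 4  → R1 = 4
  ADD R5, R2  → R5 = 50 + 27 = 77
  SUB R5, R1  → R5 = 77 - 4 = 73
Final: R5 = 73

73


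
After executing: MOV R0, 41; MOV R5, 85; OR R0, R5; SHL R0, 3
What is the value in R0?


Register state trace:
  MOV R0, 41  → R0 = 41 (0b00101001)
  MOV R5, 85  → R5 = 85 (0b01010101)
  OR R0, R5  → R0 = 41 OR 85 = 125 (0b01111101)
  SHL R0, 3  → R0 = 125 << 3 = 1000
Final: R0 = 1000

1000


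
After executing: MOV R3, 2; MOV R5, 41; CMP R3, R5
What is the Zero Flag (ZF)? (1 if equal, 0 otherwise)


Register state trace:
  MOV R3, 2  → R3 = 2
  MOV R5, 41  → R5 = 41
  CMP R3, R5  → computes 2 - 41 = -39
  Result is nonzero, so values are not equal
ZF = 0

0
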